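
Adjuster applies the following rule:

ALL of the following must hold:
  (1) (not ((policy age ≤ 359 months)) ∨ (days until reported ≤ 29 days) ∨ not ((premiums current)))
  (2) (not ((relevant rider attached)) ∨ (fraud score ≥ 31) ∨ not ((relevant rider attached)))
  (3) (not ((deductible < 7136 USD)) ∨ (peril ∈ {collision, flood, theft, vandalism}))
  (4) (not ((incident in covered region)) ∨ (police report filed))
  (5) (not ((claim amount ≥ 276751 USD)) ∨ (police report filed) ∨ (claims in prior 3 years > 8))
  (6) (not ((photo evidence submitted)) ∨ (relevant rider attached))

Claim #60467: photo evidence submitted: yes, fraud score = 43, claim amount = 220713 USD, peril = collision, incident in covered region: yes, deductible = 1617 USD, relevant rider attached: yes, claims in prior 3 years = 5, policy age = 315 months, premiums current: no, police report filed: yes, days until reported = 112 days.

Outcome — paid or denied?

Atomic conditions:
  policy age ≤ 359 months: 315 ≤ 359 is true
  days until reported ≤ 29 days: 112 ≤ 29 is false
  premiums current: no → false
  relevant rider attached: yes → true
  fraud score ≥ 31: 43 ≥ 31 is true
  deductible < 7136 USD: 1617 < 7136 is true
  peril ∈ {collision, flood, theft, vandalism}: collision is in the set → true
  incident in covered region: yes → true
  police report filed: yes → true
  claim amount ≥ 276751 USD: 220713 ≥ 276751 is false
  claims in prior 3 years > 8: 5 > 8 is false
  photo evidence submitted: yes → true
Combine:
[1.1] NOT true = false
[1.3] NOT false = true
[1] false OR false OR true = true
[2.1] NOT true = false
[2.3] NOT true = false
[2] false OR true OR false = true
[3.1] NOT true = false
[3] false OR true = true
[4.1] NOT true = false
[4] false OR true = true
[5.1] NOT false = true
[5] true OR true OR false = true
[6.1] NOT true = false
[6] false OR true = true
[root] true AND true AND true AND true AND true AND true = true
Overall: true → paid

Paid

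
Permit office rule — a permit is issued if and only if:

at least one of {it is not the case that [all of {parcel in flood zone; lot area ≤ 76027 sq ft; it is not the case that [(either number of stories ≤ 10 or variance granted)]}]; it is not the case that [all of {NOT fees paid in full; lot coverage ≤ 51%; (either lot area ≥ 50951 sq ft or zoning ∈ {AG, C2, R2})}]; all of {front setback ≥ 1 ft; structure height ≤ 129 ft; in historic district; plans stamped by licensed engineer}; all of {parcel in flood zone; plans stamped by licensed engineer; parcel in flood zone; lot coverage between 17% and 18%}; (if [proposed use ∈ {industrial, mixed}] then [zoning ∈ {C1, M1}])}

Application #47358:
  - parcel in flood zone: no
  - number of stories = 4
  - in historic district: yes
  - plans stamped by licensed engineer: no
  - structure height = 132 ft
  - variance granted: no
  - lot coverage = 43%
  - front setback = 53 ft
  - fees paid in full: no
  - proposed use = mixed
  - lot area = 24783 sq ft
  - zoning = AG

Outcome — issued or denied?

Atomic conditions:
  parcel in flood zone: no → false
  lot area ≤ 76027 sq ft: 24783 ≤ 76027 is true
  number of stories ≤ 10: 4 ≤ 10 is true
  variance granted: no → false
  NOT fees paid in full: no → true
  lot coverage ≤ 51%: 43 ≤ 51 is true
  lot area ≥ 50951 sq ft: 24783 ≥ 50951 is false
  zoning ∈ {AG, C2, R2}: AG is in the set → true
  front setback ≥ 1 ft: 53 ≥ 1 is true
  structure height ≤ 129 ft: 132 ≤ 129 is false
  in historic district: yes → true
  plans stamped by licensed engineer: no → false
  lot coverage between 17% and 18%: 43 in [17, 18] is false
  proposed use ∈ {industrial, mixed}: mixed is in the set → true
  zoning ∈ {C1, M1}: AG is not in the set → false
Combine:
[1.1.3.1] true OR false = true
[1.1.3] NOT true = false
[1.1] false AND true AND false = false
[1] NOT false = true
[2.1.3] false OR true = true
[2.1] true AND true AND true = true
[2] NOT true = false
[3] true AND false AND true AND false = false
[4] false AND false AND false AND false = false
[5] true → false = false
[root] true OR false OR false OR false OR false = true
Overall: true → issued

Issued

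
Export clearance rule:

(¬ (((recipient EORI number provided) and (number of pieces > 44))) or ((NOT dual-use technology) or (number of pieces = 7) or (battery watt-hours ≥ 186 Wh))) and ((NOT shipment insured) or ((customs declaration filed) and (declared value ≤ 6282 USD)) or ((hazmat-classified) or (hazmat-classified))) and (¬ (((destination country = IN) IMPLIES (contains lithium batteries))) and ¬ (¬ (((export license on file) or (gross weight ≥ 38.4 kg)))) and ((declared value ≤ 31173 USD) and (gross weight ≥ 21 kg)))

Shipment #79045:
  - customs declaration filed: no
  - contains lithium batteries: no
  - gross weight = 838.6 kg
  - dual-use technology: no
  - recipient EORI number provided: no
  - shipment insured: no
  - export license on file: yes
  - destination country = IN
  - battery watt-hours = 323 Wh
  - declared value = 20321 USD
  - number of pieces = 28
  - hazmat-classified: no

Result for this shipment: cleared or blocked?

Cleared

Atomic conditions:
  recipient EORI number provided: no → false
  number of pieces > 44: 28 > 44 is false
  NOT dual-use technology: no → true
  number of pieces = 7: 28 == 7 is false
  battery watt-hours ≥ 186 Wh: 323 ≥ 186 is true
  NOT shipment insured: no → true
  customs declaration filed: no → false
  declared value ≤ 6282 USD: 20321 ≤ 6282 is false
  hazmat-classified: no → false
  destination country = IN: IN == IN is true
  contains lithium batteries: no → false
  export license on file: yes → true
  gross weight ≥ 38.4 kg: 838.6 ≥ 38.4 is true
  declared value ≤ 31173 USD: 20321 ≤ 31173 is true
  gross weight ≥ 21 kg: 838.6 ≥ 21 is true
Combine:
[1.1.1] false AND false = false
[1.1] NOT false = true
[1.2] true OR false OR true = true
[1] true OR true = true
[2.2] false AND false = false
[2.3] false OR false = false
[2] true OR false OR false = true
[3.1.1] true → false = false
[3.1] NOT false = true
[3.2.1.1] true OR true = true
[3.2.1] NOT true = false
[3.2] NOT false = true
[3.3] true AND true = true
[3] true AND true AND true = true
[root] true AND true AND true = true
Overall: true → cleared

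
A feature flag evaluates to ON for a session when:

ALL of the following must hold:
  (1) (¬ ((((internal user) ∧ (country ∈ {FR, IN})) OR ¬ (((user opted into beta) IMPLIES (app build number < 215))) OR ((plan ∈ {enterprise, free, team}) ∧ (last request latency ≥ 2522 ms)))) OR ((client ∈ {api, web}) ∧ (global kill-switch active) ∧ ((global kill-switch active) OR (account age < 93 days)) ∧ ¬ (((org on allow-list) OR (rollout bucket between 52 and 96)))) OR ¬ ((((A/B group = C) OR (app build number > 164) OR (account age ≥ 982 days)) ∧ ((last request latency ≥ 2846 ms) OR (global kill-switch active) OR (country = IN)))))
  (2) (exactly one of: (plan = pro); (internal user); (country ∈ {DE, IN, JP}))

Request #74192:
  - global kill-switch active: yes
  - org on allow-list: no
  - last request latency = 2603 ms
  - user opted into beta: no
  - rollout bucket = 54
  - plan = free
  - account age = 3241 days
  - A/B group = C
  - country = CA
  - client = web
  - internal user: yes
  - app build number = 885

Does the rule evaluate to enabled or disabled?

Disabled

Atomic conditions:
  internal user: yes → true
  country ∈ {FR, IN}: CA is not in the set → false
  user opted into beta: no → false
  app build number < 215: 885 < 215 is false
  plan ∈ {enterprise, free, team}: free is in the set → true
  last request latency ≥ 2522 ms: 2603 ≥ 2522 is true
  client ∈ {api, web}: web is in the set → true
  global kill-switch active: yes → true
  account age < 93 days: 3241 < 93 is false
  org on allow-list: no → false
  rollout bucket between 52 and 96: 54 in [52, 96] is true
  A/B group = C: C == C is true
  app build number > 164: 885 > 164 is true
  account age ≥ 982 days: 3241 ≥ 982 is true
  last request latency ≥ 2846 ms: 2603 ≥ 2846 is false
  country = IN: CA == IN is false
  plan = pro: free == pro is false
  country ∈ {DE, IN, JP}: CA is not in the set → false
Combine:
[1.1.1.1] true AND false = false
[1.1.1.2.1] false → false (antecedent false ⇒ implication holds) = true
[1.1.1.2] NOT true = false
[1.1.1.3] true AND true = true
[1.1.1] false OR false OR true = true
[1.1] NOT true = false
[1.2.3] true OR false = true
[1.2.4.1] false OR true = true
[1.2.4] NOT true = false
[1.2] true AND true AND true AND false = false
[1.3.1.1] true OR true OR true = true
[1.3.1.2] false OR true OR false = true
[1.3.1] true AND true = true
[1.3] NOT true = false
[1] false OR false OR false = false
[2] exactly-one(false, true, false) = true
[root] false AND true = false
Overall: false → disabled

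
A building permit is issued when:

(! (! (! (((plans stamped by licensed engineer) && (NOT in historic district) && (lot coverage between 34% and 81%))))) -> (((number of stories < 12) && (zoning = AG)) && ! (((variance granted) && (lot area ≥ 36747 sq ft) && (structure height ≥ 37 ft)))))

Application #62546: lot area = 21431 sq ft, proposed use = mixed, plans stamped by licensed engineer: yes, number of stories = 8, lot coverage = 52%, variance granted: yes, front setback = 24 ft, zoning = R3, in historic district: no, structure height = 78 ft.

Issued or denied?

Atomic conditions:
  plans stamped by licensed engineer: yes → true
  NOT in historic district: no → true
  lot coverage between 34% and 81%: 52 in [34, 81] is true
  number of stories < 12: 8 < 12 is true
  zoning = AG: R3 == AG is false
  variance granted: yes → true
  lot area ≥ 36747 sq ft: 21431 ≥ 36747 is false
  structure height ≥ 37 ft: 78 ≥ 37 is true
Combine:
[1.1.1.1] true AND true AND true = true
[1.1.1] NOT true = false
[1.1] NOT false = true
[1] NOT true = false
[2.1] true AND false = false
[2.2.1] true AND false AND true = false
[2.2] NOT false = true
[2] false AND true = false
[root] false → false (antecedent false ⇒ implication holds) = true
Overall: true → issued

Issued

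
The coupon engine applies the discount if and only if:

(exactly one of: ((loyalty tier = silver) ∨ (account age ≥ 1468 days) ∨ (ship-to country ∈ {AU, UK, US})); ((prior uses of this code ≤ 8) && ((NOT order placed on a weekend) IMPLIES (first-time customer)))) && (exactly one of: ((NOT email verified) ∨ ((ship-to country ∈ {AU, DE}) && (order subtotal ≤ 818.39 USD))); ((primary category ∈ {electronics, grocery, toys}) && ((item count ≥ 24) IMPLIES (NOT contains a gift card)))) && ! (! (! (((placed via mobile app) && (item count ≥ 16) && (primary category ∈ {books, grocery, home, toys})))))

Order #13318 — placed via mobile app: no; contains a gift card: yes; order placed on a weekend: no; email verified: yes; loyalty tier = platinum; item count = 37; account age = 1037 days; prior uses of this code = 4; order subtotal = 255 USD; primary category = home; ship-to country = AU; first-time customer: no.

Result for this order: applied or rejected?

Applied

Atomic conditions:
  loyalty tier = silver: platinum == silver is false
  account age ≥ 1468 days: 1037 ≥ 1468 is false
  ship-to country ∈ {AU, UK, US}: AU is in the set → true
  prior uses of this code ≤ 8: 4 ≤ 8 is true
  NOT order placed on a weekend: no → true
  first-time customer: no → false
  NOT email verified: yes → false
  ship-to country ∈ {AU, DE}: AU is in the set → true
  order subtotal ≤ 818.39 USD: 255 ≤ 818.39 is true
  primary category ∈ {electronics, grocery, toys}: home is not in the set → false
  item count ≥ 24: 37 ≥ 24 is true
  NOT contains a gift card: yes → false
  placed via mobile app: no → false
  item count ≥ 16: 37 ≥ 16 is true
  primary category ∈ {books, grocery, home, toys}: home is in the set → true
Combine:
[1.1] false OR false OR true = true
[1.2.2] true → false = false
[1.2] true AND false = false
[1] exactly-one(true, false) = true
[2.1.2] true AND true = true
[2.1] false OR true = true
[2.2.2] true → false = false
[2.2] false AND false = false
[2] exactly-one(true, false) = true
[3.1.1.1] false AND true AND true = false
[3.1.1] NOT false = true
[3.1] NOT true = false
[3] NOT false = true
[root] true AND true AND true = true
Overall: true → applied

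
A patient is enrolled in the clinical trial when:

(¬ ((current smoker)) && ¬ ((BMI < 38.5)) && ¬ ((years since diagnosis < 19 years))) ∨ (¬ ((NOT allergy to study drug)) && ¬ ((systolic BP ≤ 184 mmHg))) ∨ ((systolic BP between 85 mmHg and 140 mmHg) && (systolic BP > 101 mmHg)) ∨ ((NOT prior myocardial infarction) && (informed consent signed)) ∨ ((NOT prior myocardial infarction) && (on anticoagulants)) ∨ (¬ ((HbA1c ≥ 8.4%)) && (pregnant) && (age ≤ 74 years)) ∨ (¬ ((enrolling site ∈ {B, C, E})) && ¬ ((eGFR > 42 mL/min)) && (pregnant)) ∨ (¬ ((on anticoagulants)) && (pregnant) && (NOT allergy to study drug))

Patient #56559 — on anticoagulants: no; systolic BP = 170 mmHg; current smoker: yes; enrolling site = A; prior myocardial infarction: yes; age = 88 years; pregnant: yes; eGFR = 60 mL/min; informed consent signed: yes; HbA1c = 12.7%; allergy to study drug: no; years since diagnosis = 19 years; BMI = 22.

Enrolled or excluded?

Atomic conditions:
  current smoker: yes → true
  BMI < 38.5: 22 < 38.5 is true
  years since diagnosis < 19 years: 19 < 19 is false
  NOT allergy to study drug: no → true
  systolic BP ≤ 184 mmHg: 170 ≤ 184 is true
  systolic BP between 85 mmHg and 140 mmHg: 170 in [85, 140] is false
  systolic BP > 101 mmHg: 170 > 101 is true
  NOT prior myocardial infarction: yes → false
  informed consent signed: yes → true
  on anticoagulants: no → false
  HbA1c ≥ 8.4%: 12.7 ≥ 8.4 is true
  pregnant: yes → true
  age ≤ 74 years: 88 ≤ 74 is false
  enrolling site ∈ {B, C, E}: A is not in the set → false
  eGFR > 42 mL/min: 60 > 42 is true
Combine:
[1.1] NOT true = false
[1.2] NOT true = false
[1.3] NOT false = true
[1] false AND false AND true = false
[2.1] NOT true = false
[2.2] NOT true = false
[2] false AND false = false
[3] false AND true = false
[4] false AND true = false
[5] false AND false = false
[6.1] NOT true = false
[6] false AND true AND false = false
[7.1] NOT false = true
[7.2] NOT true = false
[7] true AND false AND true = false
[8.1] NOT false = true
[8] true AND true AND true = true
[root] false OR false OR false OR false OR false OR false OR false OR true = true
Overall: true → enrolled

Enrolled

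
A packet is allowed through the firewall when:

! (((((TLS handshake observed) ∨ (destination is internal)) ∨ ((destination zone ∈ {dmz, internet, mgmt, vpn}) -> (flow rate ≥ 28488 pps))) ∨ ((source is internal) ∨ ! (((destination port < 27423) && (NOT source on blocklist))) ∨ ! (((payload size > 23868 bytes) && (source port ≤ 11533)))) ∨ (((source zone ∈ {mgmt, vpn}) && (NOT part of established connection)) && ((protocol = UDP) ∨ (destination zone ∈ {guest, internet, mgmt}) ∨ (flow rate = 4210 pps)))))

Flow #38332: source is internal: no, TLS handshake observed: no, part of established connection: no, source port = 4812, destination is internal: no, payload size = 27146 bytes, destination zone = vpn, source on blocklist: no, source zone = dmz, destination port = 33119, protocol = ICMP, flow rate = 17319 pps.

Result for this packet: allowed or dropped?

Atomic conditions:
  TLS handshake observed: no → false
  destination is internal: no → false
  destination zone ∈ {dmz, internet, mgmt, vpn}: vpn is in the set → true
  flow rate ≥ 28488 pps: 17319 ≥ 28488 is false
  source is internal: no → false
  destination port < 27423: 33119 < 27423 is false
  NOT source on blocklist: no → true
  payload size > 23868 bytes: 27146 > 23868 is true
  source port ≤ 11533: 4812 ≤ 11533 is true
  source zone ∈ {mgmt, vpn}: dmz is not in the set → false
  NOT part of established connection: no → true
  protocol = UDP: ICMP == UDP is false
  destination zone ∈ {guest, internet, mgmt}: vpn is not in the set → false
  flow rate = 4210 pps: 17319 == 4210 is false
Combine:
[1.1.1] false OR false = false
[1.1.2] true → false = false
[1.1] false OR false = false
[1.2.2.1] false AND true = false
[1.2.2] NOT false = true
[1.2.3.1] true AND true = true
[1.2.3] NOT true = false
[1.2] false OR true OR false = true
[1.3.1] false AND true = false
[1.3.2] false OR false OR false = false
[1.3] false AND false = false
[1] false OR true OR false = true
[root] NOT true = false
Overall: false → dropped

Dropped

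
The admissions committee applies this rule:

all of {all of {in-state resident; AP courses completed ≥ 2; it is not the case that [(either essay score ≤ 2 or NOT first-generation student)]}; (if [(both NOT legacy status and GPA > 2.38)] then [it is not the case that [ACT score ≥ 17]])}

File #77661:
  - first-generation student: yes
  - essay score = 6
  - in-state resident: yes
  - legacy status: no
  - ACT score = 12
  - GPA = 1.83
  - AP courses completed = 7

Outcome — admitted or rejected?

Admitted

Atomic conditions:
  in-state resident: yes → true
  AP courses completed ≥ 2: 7 ≥ 2 is true
  essay score ≤ 2: 6 ≤ 2 is false
  NOT first-generation student: yes → false
  NOT legacy status: no → true
  GPA > 2.38: 1.83 > 2.38 is false
  ACT score ≥ 17: 12 ≥ 17 is false
Combine:
[1.3.1] false OR false = false
[1.3] NOT false = true
[1] true AND true AND true = true
[2.1] true AND false = false
[2.2] NOT false = true
[2] false → true (antecedent false ⇒ implication holds) = true
[root] true AND true = true
Overall: true → admitted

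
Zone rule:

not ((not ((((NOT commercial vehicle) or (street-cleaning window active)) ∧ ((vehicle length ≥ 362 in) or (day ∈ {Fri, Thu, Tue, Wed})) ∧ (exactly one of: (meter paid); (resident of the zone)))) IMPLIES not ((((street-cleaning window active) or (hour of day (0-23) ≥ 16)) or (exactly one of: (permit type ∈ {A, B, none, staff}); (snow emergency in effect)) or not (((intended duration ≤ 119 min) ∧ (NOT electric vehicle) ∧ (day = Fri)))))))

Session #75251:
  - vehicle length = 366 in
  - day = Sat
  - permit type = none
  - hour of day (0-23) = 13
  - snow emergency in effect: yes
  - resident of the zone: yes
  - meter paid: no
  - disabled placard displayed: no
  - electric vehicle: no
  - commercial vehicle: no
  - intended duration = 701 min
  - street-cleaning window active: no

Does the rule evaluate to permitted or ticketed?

Ticketed

Atomic conditions:
  NOT commercial vehicle: no → true
  street-cleaning window active: no → false
  vehicle length ≥ 362 in: 366 ≥ 362 is true
  day ∈ {Fri, Thu, Tue, Wed}: Sat is not in the set → false
  meter paid: no → false
  resident of the zone: yes → true
  hour of day (0-23) ≥ 16: 13 ≥ 16 is false
  permit type ∈ {A, B, none, staff}: none is in the set → true
  snow emergency in effect: yes → true
  intended duration ≤ 119 min: 701 ≤ 119 is false
  NOT electric vehicle: no → true
  day = Fri: Sat == Fri is false
Combine:
[1.1.1.1] true OR false = true
[1.1.1.2] true OR false = true
[1.1.1.3] exactly-one(false, true) = true
[1.1.1] true AND true AND true = true
[1.1] NOT true = false
[1.2.1.1] false OR false = false
[1.2.1.2] exactly-one(true, true) = false
[1.2.1.3.1] false AND true AND false = false
[1.2.1.3] NOT false = true
[1.2.1] false OR false OR true = true
[1.2] NOT true = false
[1] false → false (antecedent false ⇒ implication holds) = true
[root] NOT true = false
Overall: false → ticketed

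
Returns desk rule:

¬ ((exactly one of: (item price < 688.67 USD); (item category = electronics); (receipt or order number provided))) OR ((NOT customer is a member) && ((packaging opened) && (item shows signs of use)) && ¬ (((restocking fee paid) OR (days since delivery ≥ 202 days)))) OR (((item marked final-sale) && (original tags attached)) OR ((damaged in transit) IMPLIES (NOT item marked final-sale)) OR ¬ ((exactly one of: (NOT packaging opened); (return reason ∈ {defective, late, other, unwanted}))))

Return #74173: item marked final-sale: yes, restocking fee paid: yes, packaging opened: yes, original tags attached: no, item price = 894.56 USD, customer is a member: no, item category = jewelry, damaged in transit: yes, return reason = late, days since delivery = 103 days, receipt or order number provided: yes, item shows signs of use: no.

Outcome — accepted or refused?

Atomic conditions:
  item price < 688.67 USD: 894.56 < 688.67 is false
  item category = electronics: jewelry == electronics is false
  receipt or order number provided: yes → true
  NOT customer is a member: no → true
  packaging opened: yes → true
  item shows signs of use: no → false
  restocking fee paid: yes → true
  days since delivery ≥ 202 days: 103 ≥ 202 is false
  item marked final-sale: yes → true
  original tags attached: no → false
  damaged in transit: yes → true
  NOT item marked final-sale: yes → false
  NOT packaging opened: yes → false
  return reason ∈ {defective, late, other, unwanted}: late is in the set → true
Combine:
[1.1] exactly-one(false, false, true) = true
[1] NOT true = false
[2.2] true AND false = false
[2.3.1] true OR false = true
[2.3] NOT true = false
[2] true AND false AND false = false
[3.1] true AND false = false
[3.2] true → false = false
[3.3.1] exactly-one(false, true) = true
[3.3] NOT true = false
[3] false OR false OR false = false
[root] false OR false OR false = false
Overall: false → refused

Refused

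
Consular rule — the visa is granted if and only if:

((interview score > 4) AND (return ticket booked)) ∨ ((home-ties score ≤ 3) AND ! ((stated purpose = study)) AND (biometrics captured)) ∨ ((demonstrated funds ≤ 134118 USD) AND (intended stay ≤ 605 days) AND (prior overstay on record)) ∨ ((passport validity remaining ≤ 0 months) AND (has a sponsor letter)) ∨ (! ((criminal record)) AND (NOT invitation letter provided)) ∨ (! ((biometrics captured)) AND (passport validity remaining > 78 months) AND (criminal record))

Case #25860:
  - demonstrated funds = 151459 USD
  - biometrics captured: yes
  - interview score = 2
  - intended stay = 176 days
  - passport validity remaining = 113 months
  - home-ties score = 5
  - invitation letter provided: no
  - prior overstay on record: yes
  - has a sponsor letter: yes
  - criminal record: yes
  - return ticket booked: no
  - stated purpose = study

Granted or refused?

Refused

Atomic conditions:
  interview score > 4: 2 > 4 is false
  return ticket booked: no → false
  home-ties score ≤ 3: 5 ≤ 3 is false
  stated purpose = study: study == study is true
  biometrics captured: yes → true
  demonstrated funds ≤ 134118 USD: 151459 ≤ 134118 is false
  intended stay ≤ 605 days: 176 ≤ 605 is true
  prior overstay on record: yes → true
  passport validity remaining ≤ 0 months: 113 ≤ 0 is false
  has a sponsor letter: yes → true
  criminal record: yes → true
  NOT invitation letter provided: no → true
  passport validity remaining > 78 months: 113 > 78 is true
Combine:
[1] false AND false = false
[2.2] NOT true = false
[2] false AND false AND true = false
[3] false AND true AND true = false
[4] false AND true = false
[5.1] NOT true = false
[5] false AND true = false
[6.1] NOT true = false
[6] false AND true AND true = false
[root] false OR false OR false OR false OR false OR false = false
Overall: false → refused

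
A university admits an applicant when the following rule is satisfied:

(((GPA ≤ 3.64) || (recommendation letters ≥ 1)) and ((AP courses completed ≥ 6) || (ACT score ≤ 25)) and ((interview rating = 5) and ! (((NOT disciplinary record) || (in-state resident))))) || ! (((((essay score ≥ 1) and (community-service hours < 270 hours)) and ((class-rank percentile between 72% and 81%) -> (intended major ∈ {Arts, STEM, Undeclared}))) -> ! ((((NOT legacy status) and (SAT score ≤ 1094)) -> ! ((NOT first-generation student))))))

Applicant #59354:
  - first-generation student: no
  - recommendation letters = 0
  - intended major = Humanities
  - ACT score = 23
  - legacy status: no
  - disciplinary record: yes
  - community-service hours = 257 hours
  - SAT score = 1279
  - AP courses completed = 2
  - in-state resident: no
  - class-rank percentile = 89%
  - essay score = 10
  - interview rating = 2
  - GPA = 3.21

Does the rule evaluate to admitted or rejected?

Atomic conditions:
  GPA ≤ 3.64: 3.21 ≤ 3.64 is true
  recommendation letters ≥ 1: 0 ≥ 1 is false
  AP courses completed ≥ 6: 2 ≥ 6 is false
  ACT score ≤ 25: 23 ≤ 25 is true
  interview rating = 5: 2 == 5 is false
  NOT disciplinary record: yes → false
  in-state resident: no → false
  essay score ≥ 1: 10 ≥ 1 is true
  community-service hours < 270 hours: 257 < 270 is true
  class-rank percentile between 72% and 81%: 89 in [72, 81] is false
  intended major ∈ {Arts, STEM, Undeclared}: Humanities is not in the set → false
  NOT legacy status: no → true
  SAT score ≤ 1094: 1279 ≤ 1094 is false
  NOT first-generation student: no → true
Combine:
[1.1] true OR false = true
[1.2] false OR true = true
[1.3.2.1] false OR false = false
[1.3.2] NOT false = true
[1.3] false AND true = false
[1] true AND true AND false = false
[2.1.1.1] true AND true = true
[2.1.1.2] false → false (antecedent false ⇒ implication holds) = true
[2.1.1] true AND true = true
[2.1.2.1.1] true AND false = false
[2.1.2.1.2] NOT true = false
[2.1.2.1] false → false (antecedent false ⇒ implication holds) = true
[2.1.2] NOT true = false
[2.1] true → false = false
[2] NOT false = true
[root] false OR true = true
Overall: true → admitted

Admitted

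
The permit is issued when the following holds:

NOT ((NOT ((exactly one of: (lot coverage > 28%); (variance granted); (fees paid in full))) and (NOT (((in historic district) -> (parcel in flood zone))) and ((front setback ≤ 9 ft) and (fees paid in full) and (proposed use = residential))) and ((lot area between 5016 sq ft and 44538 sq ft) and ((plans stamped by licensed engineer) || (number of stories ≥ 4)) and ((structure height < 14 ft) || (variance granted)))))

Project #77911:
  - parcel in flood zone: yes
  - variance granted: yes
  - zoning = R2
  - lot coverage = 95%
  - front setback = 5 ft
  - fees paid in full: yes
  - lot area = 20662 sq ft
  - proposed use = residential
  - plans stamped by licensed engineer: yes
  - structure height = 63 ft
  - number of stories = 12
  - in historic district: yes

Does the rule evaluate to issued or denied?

Issued

Atomic conditions:
  lot coverage > 28%: 95 > 28 is true
  variance granted: yes → true
  fees paid in full: yes → true
  in historic district: yes → true
  parcel in flood zone: yes → true
  front setback ≤ 9 ft: 5 ≤ 9 is true
  proposed use = residential: residential == residential is true
  lot area between 5016 sq ft and 44538 sq ft: 20662 in [5016, 44538] is true
  plans stamped by licensed engineer: yes → true
  number of stories ≥ 4: 12 ≥ 4 is true
  structure height < 14 ft: 63 < 14 is false
Combine:
[1.1.1] exactly-one(true, true, true) = false
[1.1] NOT false = true
[1.2.1.1] true → true = true
[1.2.1] NOT true = false
[1.2.2] true AND true AND true = true
[1.2] false AND true = false
[1.3.2] true OR true = true
[1.3.3] false OR true = true
[1.3] true AND true AND true = true
[1] true AND false AND true = false
[root] NOT false = true
Overall: true → issued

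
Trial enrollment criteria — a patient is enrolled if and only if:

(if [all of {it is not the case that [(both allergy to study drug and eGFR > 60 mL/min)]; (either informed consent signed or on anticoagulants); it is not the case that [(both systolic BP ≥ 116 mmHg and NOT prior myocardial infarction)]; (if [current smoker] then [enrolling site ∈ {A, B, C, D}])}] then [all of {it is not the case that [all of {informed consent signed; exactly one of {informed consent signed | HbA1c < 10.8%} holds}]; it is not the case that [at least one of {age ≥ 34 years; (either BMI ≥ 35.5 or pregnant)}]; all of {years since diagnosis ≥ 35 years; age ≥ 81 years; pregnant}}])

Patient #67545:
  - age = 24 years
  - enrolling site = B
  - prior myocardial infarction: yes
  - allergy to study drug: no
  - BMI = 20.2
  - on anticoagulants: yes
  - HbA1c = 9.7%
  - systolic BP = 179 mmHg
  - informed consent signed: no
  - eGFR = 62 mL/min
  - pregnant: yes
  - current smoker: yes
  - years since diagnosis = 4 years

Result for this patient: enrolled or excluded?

Excluded

Atomic conditions:
  allergy to study drug: no → false
  eGFR > 60 mL/min: 62 > 60 is true
  informed consent signed: no → false
  on anticoagulants: yes → true
  systolic BP ≥ 116 mmHg: 179 ≥ 116 is true
  NOT prior myocardial infarction: yes → false
  current smoker: yes → true
  enrolling site ∈ {A, B, C, D}: B is in the set → true
  HbA1c < 10.8%: 9.7 < 10.8 is true
  age ≥ 34 years: 24 ≥ 34 is false
  BMI ≥ 35.5: 20.2 ≥ 35.5 is false
  pregnant: yes → true
  years since diagnosis ≥ 35 years: 4 ≥ 35 is false
  age ≥ 81 years: 24 ≥ 81 is false
Combine:
[1.1.1] false AND true = false
[1.1] NOT false = true
[1.2] false OR true = true
[1.3.1] true AND false = false
[1.3] NOT false = true
[1.4] true → true = true
[1] true AND true AND true AND true = true
[2.1.1.2] exactly-one(false, true) = true
[2.1.1] false AND true = false
[2.1] NOT false = true
[2.2.1.2] false OR true = true
[2.2.1] false OR true = true
[2.2] NOT true = false
[2.3] false AND false AND true = false
[2] true AND false AND false = false
[root] true → false = false
Overall: false → excluded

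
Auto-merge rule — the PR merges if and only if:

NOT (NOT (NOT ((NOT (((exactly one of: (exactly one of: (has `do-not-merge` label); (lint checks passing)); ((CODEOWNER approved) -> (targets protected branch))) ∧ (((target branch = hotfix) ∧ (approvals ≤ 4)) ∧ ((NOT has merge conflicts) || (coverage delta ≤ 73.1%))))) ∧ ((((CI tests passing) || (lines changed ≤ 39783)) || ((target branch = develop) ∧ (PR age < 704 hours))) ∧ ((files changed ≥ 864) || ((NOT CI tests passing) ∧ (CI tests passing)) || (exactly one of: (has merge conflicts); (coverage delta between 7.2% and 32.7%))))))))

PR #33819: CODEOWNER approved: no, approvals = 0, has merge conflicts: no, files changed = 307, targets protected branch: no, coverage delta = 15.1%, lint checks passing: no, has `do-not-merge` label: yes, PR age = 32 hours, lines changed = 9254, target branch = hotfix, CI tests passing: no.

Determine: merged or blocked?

Blocked

Atomic conditions:
  has `do-not-merge` label: yes → true
  lint checks passing: no → false
  CODEOWNER approved: no → false
  targets protected branch: no → false
  target branch = hotfix: hotfix == hotfix is true
  approvals ≤ 4: 0 ≤ 4 is true
  NOT has merge conflicts: no → true
  coverage delta ≤ 73.1%: 15.1 ≤ 73.1 is true
  CI tests passing: no → false
  lines changed ≤ 39783: 9254 ≤ 39783 is true
  target branch = develop: hotfix == develop is false
  PR age < 704 hours: 32 < 704 is true
  files changed ≥ 864: 307 ≥ 864 is false
  NOT CI tests passing: no → true
  has merge conflicts: no → false
  coverage delta between 7.2% and 32.7%: 15.1 in [7.2, 32.7] is true
Combine:
[1.1.1.1.1.1.1] exactly-one(true, false) = true
[1.1.1.1.1.1.2] false → false (antecedent false ⇒ implication holds) = true
[1.1.1.1.1.1] exactly-one(true, true) = false
[1.1.1.1.1.2.1] true AND true = true
[1.1.1.1.1.2.2] true OR true = true
[1.1.1.1.1.2] true AND true = true
[1.1.1.1.1] false AND true = false
[1.1.1.1] NOT false = true
[1.1.1.2.1.1] false OR true = true
[1.1.1.2.1.2] false AND true = false
[1.1.1.2.1] true OR false = true
[1.1.1.2.2.2] true AND false = false
[1.1.1.2.2.3] exactly-one(false, true) = true
[1.1.1.2.2] false OR false OR true = true
[1.1.1.2] true AND true = true
[1.1.1] true AND true = true
[1.1] NOT true = false
[1] NOT false = true
[root] NOT true = false
Overall: false → blocked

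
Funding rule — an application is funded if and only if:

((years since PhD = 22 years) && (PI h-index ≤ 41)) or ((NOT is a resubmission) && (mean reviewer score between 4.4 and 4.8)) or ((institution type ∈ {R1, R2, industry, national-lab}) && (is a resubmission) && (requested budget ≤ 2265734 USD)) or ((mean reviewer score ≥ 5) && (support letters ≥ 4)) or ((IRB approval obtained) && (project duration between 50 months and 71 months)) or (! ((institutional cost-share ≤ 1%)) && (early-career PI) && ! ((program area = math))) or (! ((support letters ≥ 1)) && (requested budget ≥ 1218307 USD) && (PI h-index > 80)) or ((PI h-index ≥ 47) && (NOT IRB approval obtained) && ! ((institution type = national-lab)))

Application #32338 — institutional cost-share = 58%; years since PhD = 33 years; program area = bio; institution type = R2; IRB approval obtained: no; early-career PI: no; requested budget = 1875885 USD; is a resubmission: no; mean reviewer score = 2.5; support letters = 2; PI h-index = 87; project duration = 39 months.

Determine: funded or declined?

Funded

Atomic conditions:
  years since PhD = 22 years: 33 == 22 is false
  PI h-index ≤ 41: 87 ≤ 41 is false
  NOT is a resubmission: no → true
  mean reviewer score between 4.4 and 4.8: 2.5 in [4.4, 4.8] is false
  institution type ∈ {R1, R2, industry, national-lab}: R2 is in the set → true
  is a resubmission: no → false
  requested budget ≤ 2265734 USD: 1875885 ≤ 2265734 is true
  mean reviewer score ≥ 5: 2.5 ≥ 5 is false
  support letters ≥ 4: 2 ≥ 4 is false
  IRB approval obtained: no → false
  project duration between 50 months and 71 months: 39 in [50, 71] is false
  institutional cost-share ≤ 1%: 58 ≤ 1 is false
  early-career PI: no → false
  program area = math: bio == math is false
  support letters ≥ 1: 2 ≥ 1 is true
  requested budget ≥ 1218307 USD: 1875885 ≥ 1218307 is true
  PI h-index > 80: 87 > 80 is true
  PI h-index ≥ 47: 87 ≥ 47 is true
  NOT IRB approval obtained: no → true
  institution type = national-lab: R2 == national-lab is false
Combine:
[1] false AND false = false
[2] true AND false = false
[3] true AND false AND true = false
[4] false AND false = false
[5] false AND false = false
[6.1] NOT false = true
[6.3] NOT false = true
[6] true AND false AND true = false
[7.1] NOT true = false
[7] false AND true AND true = false
[8.3] NOT false = true
[8] true AND true AND true = true
[root] false OR false OR false OR false OR false OR false OR false OR true = true
Overall: true → funded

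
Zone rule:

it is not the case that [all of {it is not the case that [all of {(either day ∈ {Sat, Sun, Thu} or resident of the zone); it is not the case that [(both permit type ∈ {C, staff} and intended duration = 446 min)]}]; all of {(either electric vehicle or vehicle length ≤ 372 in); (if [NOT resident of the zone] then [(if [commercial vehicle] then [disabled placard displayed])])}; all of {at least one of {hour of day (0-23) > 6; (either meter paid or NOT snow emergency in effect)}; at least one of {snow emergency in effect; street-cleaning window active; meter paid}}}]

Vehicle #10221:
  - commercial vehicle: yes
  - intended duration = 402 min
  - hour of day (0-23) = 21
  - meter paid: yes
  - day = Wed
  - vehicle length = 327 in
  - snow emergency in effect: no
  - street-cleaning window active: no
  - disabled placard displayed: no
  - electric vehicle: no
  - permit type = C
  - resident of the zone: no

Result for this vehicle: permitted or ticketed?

Atomic conditions:
  day ∈ {Sat, Sun, Thu}: Wed is not in the set → false
  resident of the zone: no → false
  permit type ∈ {C, staff}: C is in the set → true
  intended duration = 446 min: 402 == 446 is false
  electric vehicle: no → false
  vehicle length ≤ 372 in: 327 ≤ 372 is true
  NOT resident of the zone: no → true
  commercial vehicle: yes → true
  disabled placard displayed: no → false
  hour of day (0-23) > 6: 21 > 6 is true
  meter paid: yes → true
  NOT snow emergency in effect: no → true
  snow emergency in effect: no → false
  street-cleaning window active: no → false
Combine:
[1.1.1.1] false OR false = false
[1.1.1.2.1] true AND false = false
[1.1.1.2] NOT false = true
[1.1.1] false AND true = false
[1.1] NOT false = true
[1.2.1] false OR true = true
[1.2.2.2] true → false = false
[1.2.2] true → false = false
[1.2] true AND false = false
[1.3.1.2] true OR true = true
[1.3.1] true OR true = true
[1.3.2] false OR false OR true = true
[1.3] true AND true = true
[1] true AND false AND true = false
[root] NOT false = true
Overall: true → permitted

Permitted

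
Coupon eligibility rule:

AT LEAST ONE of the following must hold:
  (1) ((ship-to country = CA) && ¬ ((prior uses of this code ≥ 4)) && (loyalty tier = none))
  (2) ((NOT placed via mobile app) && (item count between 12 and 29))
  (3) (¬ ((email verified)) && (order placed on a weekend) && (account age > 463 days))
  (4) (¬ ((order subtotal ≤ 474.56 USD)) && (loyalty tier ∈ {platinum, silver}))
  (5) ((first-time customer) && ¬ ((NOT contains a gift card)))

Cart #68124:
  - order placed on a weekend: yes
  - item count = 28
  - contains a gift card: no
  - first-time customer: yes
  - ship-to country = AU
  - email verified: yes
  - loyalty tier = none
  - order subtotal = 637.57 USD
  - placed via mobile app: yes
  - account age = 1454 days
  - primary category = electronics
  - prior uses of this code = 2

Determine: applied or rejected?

Atomic conditions:
  ship-to country = CA: AU == CA is false
  prior uses of this code ≥ 4: 2 ≥ 4 is false
  loyalty tier = none: none == none is true
  NOT placed via mobile app: yes → false
  item count between 12 and 29: 28 in [12, 29] is true
  email verified: yes → true
  order placed on a weekend: yes → true
  account age > 463 days: 1454 > 463 is true
  order subtotal ≤ 474.56 USD: 637.57 ≤ 474.56 is false
  loyalty tier ∈ {platinum, silver}: none is not in the set → false
  first-time customer: yes → true
  NOT contains a gift card: no → true
Combine:
[1.2] NOT false = true
[1] false AND true AND true = false
[2] false AND true = false
[3.1] NOT true = false
[3] false AND true AND true = false
[4.1] NOT false = true
[4] true AND false = false
[5.2] NOT true = false
[5] true AND false = false
[root] false OR false OR false OR false OR false = false
Overall: false → rejected

Rejected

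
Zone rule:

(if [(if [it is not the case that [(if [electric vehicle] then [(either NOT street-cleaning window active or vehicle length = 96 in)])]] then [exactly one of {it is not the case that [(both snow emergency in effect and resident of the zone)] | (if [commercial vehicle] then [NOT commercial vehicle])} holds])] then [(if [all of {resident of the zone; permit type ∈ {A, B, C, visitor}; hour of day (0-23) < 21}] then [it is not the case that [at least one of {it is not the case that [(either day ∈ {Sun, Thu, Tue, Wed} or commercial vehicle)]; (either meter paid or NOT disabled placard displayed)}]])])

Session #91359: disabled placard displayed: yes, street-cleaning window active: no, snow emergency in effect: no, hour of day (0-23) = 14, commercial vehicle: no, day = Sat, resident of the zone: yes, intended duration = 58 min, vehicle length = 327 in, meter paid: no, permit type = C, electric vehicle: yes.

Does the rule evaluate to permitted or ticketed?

Atomic conditions:
  electric vehicle: yes → true
  NOT street-cleaning window active: no → true
  vehicle length = 96 in: 327 == 96 is false
  snow emergency in effect: no → false
  resident of the zone: yes → true
  commercial vehicle: no → false
  NOT commercial vehicle: no → true
  permit type ∈ {A, B, C, visitor}: C is in the set → true
  hour of day (0-23) < 21: 14 < 21 is true
  day ∈ {Sun, Thu, Tue, Wed}: Sat is not in the set → false
  meter paid: no → false
  NOT disabled placard displayed: yes → false
Combine:
[1.1.1.2] true OR false = true
[1.1.1] true → true = true
[1.1] NOT true = false
[1.2.1.1] false AND true = false
[1.2.1] NOT false = true
[1.2.2] false → true (antecedent false ⇒ implication holds) = true
[1.2] exactly-one(true, true) = false
[1] false → false (antecedent false ⇒ implication holds) = true
[2.1] true AND true AND true = true
[2.2.1.1.1] false OR false = false
[2.2.1.1] NOT false = true
[2.2.1.2] false OR false = false
[2.2.1] true OR false = true
[2.2] NOT true = false
[2] true → false = false
[root] true → false = false
Overall: false → ticketed

Ticketed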